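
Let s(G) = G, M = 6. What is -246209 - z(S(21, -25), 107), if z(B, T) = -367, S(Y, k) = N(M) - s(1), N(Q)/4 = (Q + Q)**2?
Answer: -245842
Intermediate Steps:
N(Q) = 16*Q**2 (N(Q) = 4*(Q + Q)**2 = 4*(2*Q)**2 = 4*(4*Q**2) = 16*Q**2)
S(Y, k) = 575 (S(Y, k) = 16*6**2 - 1*1 = 16*36 - 1 = 576 - 1 = 575)
-246209 - z(S(21, -25), 107) = -246209 - 1*(-367) = -246209 + 367 = -245842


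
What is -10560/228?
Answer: -880/19 ≈ -46.316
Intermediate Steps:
-10560/228 = -48*55/57 = -880/19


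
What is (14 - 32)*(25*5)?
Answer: -2250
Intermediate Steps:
(14 - 32)*(25*5) = -18*125 = -2250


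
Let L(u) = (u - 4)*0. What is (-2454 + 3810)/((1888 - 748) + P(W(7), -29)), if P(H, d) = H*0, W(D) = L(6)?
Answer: 113/95 ≈ 1.1895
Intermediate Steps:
L(u) = 0 (L(u) = (-4 + u)*0 = 0)
W(D) = 0
P(H, d) = 0
(-2454 + 3810)/((1888 - 748) + P(W(7), -29)) = (-2454 + 3810)/((1888 - 748) + 0) = 1356/(1140 + 0) = 1356/1140 = 1356*(1/1140) = 113/95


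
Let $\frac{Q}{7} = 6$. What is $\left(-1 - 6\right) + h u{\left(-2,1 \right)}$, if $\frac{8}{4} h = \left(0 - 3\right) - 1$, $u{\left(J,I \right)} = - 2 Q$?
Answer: $161$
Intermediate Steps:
$Q = 42$ ($Q = 7 \cdot 6 = 42$)
$u{\left(J,I \right)} = -84$ ($u{\left(J,I \right)} = \left(-2\right) 42 = -84$)
$h = -2$ ($h = \frac{\left(0 - 3\right) - 1}{2} = \frac{-3 - 1}{2} = \frac{1}{2} \left(-4\right) = -2$)
$\left(-1 - 6\right) + h u{\left(-2,1 \right)} = \left(-1 - 6\right) - -168 = -7 + 168 = 161$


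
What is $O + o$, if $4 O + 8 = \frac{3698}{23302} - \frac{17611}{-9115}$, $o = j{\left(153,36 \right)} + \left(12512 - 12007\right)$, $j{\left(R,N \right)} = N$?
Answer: $\frac{57296698084}{106198865} \approx 539.52$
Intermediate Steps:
$o = 541$ ($o = 36 + \left(12512 - 12007\right) = 36 + 505 = 541$)
$O = - \frac{156887881}{106198865}$ ($O = -2 + \frac{\frac{3698}{23302} - \frac{17611}{-9115}}{4} = -2 + \frac{3698 \cdot \frac{1}{23302} - - \frac{17611}{9115}}{4} = -2 + \frac{\frac{1849}{11651} + \frac{17611}{9115}}{4} = -2 + \frac{1}{4} \cdot \frac{222039396}{106198865} = -2 + \frac{55509849}{106198865} = - \frac{156887881}{106198865} \approx -1.4773$)
$O + o = - \frac{156887881}{106198865} + 541 = \frac{57296698084}{106198865}$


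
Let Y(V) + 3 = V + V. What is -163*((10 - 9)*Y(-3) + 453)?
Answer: -72372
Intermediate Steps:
Y(V) = -3 + 2*V (Y(V) = -3 + (V + V) = -3 + 2*V)
-163*((10 - 9)*Y(-3) + 453) = -163*((10 - 9)*(-3 + 2*(-3)) + 453) = -163*(1*(-3 - 6) + 453) = -163*(1*(-9) + 453) = -163*(-9 + 453) = -163*444 = -72372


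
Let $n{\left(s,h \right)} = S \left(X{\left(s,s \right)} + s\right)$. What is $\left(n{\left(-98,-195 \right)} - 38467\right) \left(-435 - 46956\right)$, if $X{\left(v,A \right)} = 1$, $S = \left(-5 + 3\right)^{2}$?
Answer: $1841377305$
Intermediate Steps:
$S = 4$ ($S = \left(-2\right)^{2} = 4$)
$n{\left(s,h \right)} = 4 + 4 s$ ($n{\left(s,h \right)} = 4 \left(1 + s\right) = 4 + 4 s$)
$\left(n{\left(-98,-195 \right)} - 38467\right) \left(-435 - 46956\right) = \left(\left(4 + 4 \left(-98\right)\right) - 38467\right) \left(-435 - 46956\right) = \left(\left(4 - 392\right) - 38467\right) \left(-47391\right) = \left(-388 - 38467\right) \left(-47391\right) = \left(-38855\right) \left(-47391\right) = 1841377305$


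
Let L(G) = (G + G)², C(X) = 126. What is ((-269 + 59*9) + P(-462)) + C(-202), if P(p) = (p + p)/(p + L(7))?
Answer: 7438/19 ≈ 391.47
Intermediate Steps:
L(G) = 4*G² (L(G) = (2*G)² = 4*G²)
P(p) = 2*p/(196 + p) (P(p) = (p + p)/(p + 4*7²) = (2*p)/(p + 4*49) = (2*p)/(p + 196) = (2*p)/(196 + p) = 2*p/(196 + p))
((-269 + 59*9) + P(-462)) + C(-202) = ((-269 + 59*9) + 2*(-462)/(196 - 462)) + 126 = ((-269 + 531) + 2*(-462)/(-266)) + 126 = (262 + 2*(-462)*(-1/266)) + 126 = (262 + 66/19) + 126 = 5044/19 + 126 = 7438/19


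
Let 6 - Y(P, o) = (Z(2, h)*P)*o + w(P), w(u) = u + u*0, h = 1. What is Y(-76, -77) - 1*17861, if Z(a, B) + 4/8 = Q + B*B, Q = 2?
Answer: -32409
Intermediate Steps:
w(u) = u (w(u) = u + 0 = u)
Z(a, B) = 3/2 + B² (Z(a, B) = -½ + (2 + B*B) = -½ + (2 + B²) = 3/2 + B²)
Y(P, o) = 6 - P - 5*P*o/2 (Y(P, o) = 6 - (((3/2 + 1²)*P)*o + P) = 6 - (((3/2 + 1)*P)*o + P) = 6 - ((5*P/2)*o + P) = 6 - (5*P*o/2 + P) = 6 - (P + 5*P*o/2) = 6 + (-P - 5*P*o/2) = 6 - P - 5*P*o/2)
Y(-76, -77) - 1*17861 = (6 - 1*(-76) - 5/2*(-76)*(-77)) - 1*17861 = (6 + 76 - 14630) - 17861 = -14548 - 17861 = -32409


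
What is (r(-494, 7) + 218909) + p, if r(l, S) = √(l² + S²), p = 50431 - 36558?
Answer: 232782 + √244085 ≈ 2.3328e+5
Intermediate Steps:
p = 13873
r(l, S) = √(S² + l²)
(r(-494, 7) + 218909) + p = (√(7² + (-494)²) + 218909) + 13873 = (√(49 + 244036) + 218909) + 13873 = (√244085 + 218909) + 13873 = (218909 + √244085) + 13873 = 232782 + √244085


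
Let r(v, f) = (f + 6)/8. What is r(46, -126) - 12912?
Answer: -12927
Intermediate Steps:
r(v, f) = ¾ + f/8 (r(v, f) = (6 + f)*(⅛) = ¾ + f/8)
r(46, -126) - 12912 = (¾ + (⅛)*(-126)) - 12912 = (¾ - 63/4) - 12912 = -15 - 12912 = -12927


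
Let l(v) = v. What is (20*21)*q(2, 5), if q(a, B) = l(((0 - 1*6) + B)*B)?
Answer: -2100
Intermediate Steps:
q(a, B) = B*(-6 + B) (q(a, B) = ((0 - 1*6) + B)*B = ((0 - 6) + B)*B = (-6 + B)*B = B*(-6 + B))
(20*21)*q(2, 5) = (20*21)*(5*(-6 + 5)) = 420*(5*(-1)) = 420*(-5) = -2100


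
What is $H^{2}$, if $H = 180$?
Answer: $32400$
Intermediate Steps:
$H^{2} = 180^{2} = 32400$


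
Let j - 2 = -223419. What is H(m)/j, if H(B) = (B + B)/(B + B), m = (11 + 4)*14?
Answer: -1/223417 ≈ -4.4759e-6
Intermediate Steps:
j = -223417 (j = 2 - 223419 = -223417)
m = 210 (m = 15*14 = 210)
H(B) = 1 (H(B) = (2*B)/((2*B)) = (2*B)*(1/(2*B)) = 1)
H(m)/j = 1/(-223417) = 1*(-1/223417) = -1/223417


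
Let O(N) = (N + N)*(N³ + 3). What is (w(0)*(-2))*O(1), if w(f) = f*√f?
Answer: 0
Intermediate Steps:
O(N) = 2*N*(3 + N³) (O(N) = (2*N)*(3 + N³) = 2*N*(3 + N³))
w(f) = f^(3/2)
(w(0)*(-2))*O(1) = (0^(3/2)*(-2))*(2*1*(3 + 1³)) = (0*(-2))*(2*1*(3 + 1)) = 0*(2*1*4) = 0*8 = 0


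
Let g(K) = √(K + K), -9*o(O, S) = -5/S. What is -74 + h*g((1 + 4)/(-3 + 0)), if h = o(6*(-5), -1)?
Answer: -74 - 5*I*√30/27 ≈ -74.0 - 1.0143*I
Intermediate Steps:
o(O, S) = 5/(9*S) (o(O, S) = -(-5)/(9*S) = 5/(9*S))
g(K) = √2*√K (g(K) = √(2*K) = √2*√K)
h = -5/9 (h = (5/9)/(-1) = (5/9)*(-1) = -5/9 ≈ -0.55556)
-74 + h*g((1 + 4)/(-3 + 0)) = -74 - 5*√2*√((1 + 4)/(-3 + 0))/9 = -74 - 5*√2*√(5/(-3))/9 = -74 - 5*√2*√(5*(-⅓))/9 = -74 - 5*√2*√(-5/3)/9 = -74 - 5*√2*I*√15/3/9 = -74 - 5*I*√30/27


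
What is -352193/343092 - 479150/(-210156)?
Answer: 7531421641/6008570196 ≈ 1.2534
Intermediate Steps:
-352193/343092 - 479150/(-210156) = -352193*1/343092 - 479150*(-1/210156) = -352193/343092 + 239575/105078 = 7531421641/6008570196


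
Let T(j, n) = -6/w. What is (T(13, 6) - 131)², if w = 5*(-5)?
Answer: 10686361/625 ≈ 17098.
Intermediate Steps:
w = -25
T(j, n) = 6/25 (T(j, n) = -6/(-25) = -6*(-1/25) = 6/25)
(T(13, 6) - 131)² = (6/25 - 131)² = (-3269/25)² = 10686361/625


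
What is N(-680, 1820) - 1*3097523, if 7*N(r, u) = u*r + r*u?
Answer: -3451123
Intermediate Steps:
N(r, u) = 2*r*u/7 (N(r, u) = (u*r + r*u)/7 = (r*u + r*u)/7 = (2*r*u)/7 = 2*r*u/7)
N(-680, 1820) - 1*3097523 = (2/7)*(-680)*1820 - 1*3097523 = -353600 - 3097523 = -3451123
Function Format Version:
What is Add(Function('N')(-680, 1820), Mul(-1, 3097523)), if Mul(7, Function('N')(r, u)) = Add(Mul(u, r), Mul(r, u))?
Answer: -3451123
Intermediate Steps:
Function('N')(r, u) = Mul(Rational(2, 7), r, u) (Function('N')(r, u) = Mul(Rational(1, 7), Add(Mul(u, r), Mul(r, u))) = Mul(Rational(1, 7), Add(Mul(r, u), Mul(r, u))) = Mul(Rational(1, 7), Mul(2, r, u)) = Mul(Rational(2, 7), r, u))
Add(Function('N')(-680, 1820), Mul(-1, 3097523)) = Add(Mul(Rational(2, 7), -680, 1820), Mul(-1, 3097523)) = Add(-353600, -3097523) = -3451123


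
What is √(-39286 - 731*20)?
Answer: I*√53906 ≈ 232.18*I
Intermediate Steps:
√(-39286 - 731*20) = √(-39286 - 14620) = √(-53906) = I*√53906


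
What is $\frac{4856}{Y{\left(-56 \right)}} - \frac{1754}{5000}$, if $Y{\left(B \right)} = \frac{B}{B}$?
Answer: $\frac{12139123}{2500} \approx 4855.6$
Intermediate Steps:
$Y{\left(B \right)} = 1$
$\frac{4856}{Y{\left(-56 \right)}} - \frac{1754}{5000} = \frac{4856}{1} - \frac{1754}{5000} = 4856 \cdot 1 - \frac{877}{2500} = 4856 - \frac{877}{2500} = \frac{12139123}{2500}$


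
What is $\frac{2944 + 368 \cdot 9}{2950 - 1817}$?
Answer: $\frac{6256}{1133} \approx 5.5216$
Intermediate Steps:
$\frac{2944 + 368 \cdot 9}{2950 - 1817} = \frac{2944 + 3312}{1133} = 6256 \cdot \frac{1}{1133} = \frac{6256}{1133}$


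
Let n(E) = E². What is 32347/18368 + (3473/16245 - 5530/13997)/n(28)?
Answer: 51478951836569/29235773528640 ≈ 1.7608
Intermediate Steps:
32347/18368 + (3473/16245 - 5530/13997)/n(28) = 32347/18368 + (3473/16245 - 5530/13997)/(28²) = 32347*(1/18368) + (3473*(1/16245) - 5530*1/13997)/784 = 4621/2624 + (3473/16245 - 5530/13997)*(1/784) = 4621/2624 - 41223269/227381265*1/784 = 4621/2624 - 41223269/178266911760 = 51478951836569/29235773528640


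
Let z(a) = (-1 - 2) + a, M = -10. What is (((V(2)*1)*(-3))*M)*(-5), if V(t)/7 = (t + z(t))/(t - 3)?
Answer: 1050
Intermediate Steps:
z(a) = -3 + a
V(t) = 7*(-3 + 2*t)/(-3 + t) (V(t) = 7*((t + (-3 + t))/(t - 3)) = 7*((-3 + 2*t)/(-3 + t)) = 7*(-3 + 2*t)/(-3 + t))
(((V(2)*1)*(-3))*M)*(-5) = ((((7*(-3 + 2*2)/(-3 + 2))*1)*(-3))*(-10))*(-5) = ((((7*(-3 + 4)/(-1))*1)*(-3))*(-10))*(-5) = ((((7*(-1)*1)*1)*(-3))*(-10))*(-5) = ((-7*1*(-3))*(-10))*(-5) = (-7*(-3)*(-10))*(-5) = (21*(-10))*(-5) = -210*(-5) = 1050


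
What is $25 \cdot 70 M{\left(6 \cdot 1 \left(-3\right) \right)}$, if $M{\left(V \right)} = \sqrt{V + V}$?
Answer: $10500 i \approx 10500.0 i$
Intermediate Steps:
$M{\left(V \right)} = \sqrt{2} \sqrt{V}$ ($M{\left(V \right)} = \sqrt{2 V} = \sqrt{2} \sqrt{V}$)
$25 \cdot 70 M{\left(6 \cdot 1 \left(-3\right) \right)} = 25 \cdot 70 \sqrt{2} \sqrt{6 \cdot 1 \left(-3\right)} = 1750 \sqrt{2} \sqrt{6 \left(-3\right)} = 1750 \sqrt{2} \sqrt{-18} = 1750 \sqrt{2} \cdot 3 i \sqrt{2} = 1750 \cdot 6 i = 10500 i$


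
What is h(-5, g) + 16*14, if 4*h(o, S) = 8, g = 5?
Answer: 226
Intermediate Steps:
h(o, S) = 2 (h(o, S) = (¼)*8 = 2)
h(-5, g) + 16*14 = 2 + 16*14 = 2 + 224 = 226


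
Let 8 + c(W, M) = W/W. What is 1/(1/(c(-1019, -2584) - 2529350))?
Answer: -2529357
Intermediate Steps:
c(W, M) = -7 (c(W, M) = -8 + W/W = -8 + 1 = -7)
1/(1/(c(-1019, -2584) - 2529350)) = 1/(1/(-7 - 2529350)) = 1/(1/(-2529357)) = 1/(-1/2529357) = -2529357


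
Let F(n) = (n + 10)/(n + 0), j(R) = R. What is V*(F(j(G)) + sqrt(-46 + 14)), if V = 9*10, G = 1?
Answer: 990 + 360*I*sqrt(2) ≈ 990.0 + 509.12*I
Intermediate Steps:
F(n) = (10 + n)/n
V = 90
V*(F(j(G)) + sqrt(-46 + 14)) = 90*((10 + 1)/1 + sqrt(-46 + 14)) = 90*(1*11 + sqrt(-32)) = 90*(11 + 4*I*sqrt(2)) = 990 + 360*I*sqrt(2)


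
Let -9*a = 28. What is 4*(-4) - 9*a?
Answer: 12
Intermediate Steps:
a = -28/9 (a = -1/9*28 = -28/9 ≈ -3.1111)
4*(-4) - 9*a = 4*(-4) - 9*(-28/9) = -16 + 28 = 12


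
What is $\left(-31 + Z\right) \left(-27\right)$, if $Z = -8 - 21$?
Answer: $1620$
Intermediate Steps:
$Z = -29$
$\left(-31 + Z\right) \left(-27\right) = \left(-31 - 29\right) \left(-27\right) = \left(-60\right) \left(-27\right) = 1620$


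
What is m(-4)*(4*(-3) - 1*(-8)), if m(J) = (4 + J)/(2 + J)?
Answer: 0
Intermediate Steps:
m(J) = (4 + J)/(2 + J)
m(-4)*(4*(-3) - 1*(-8)) = ((4 - 4)/(2 - 4))*(4*(-3) - 1*(-8)) = (0/(-2))*(-12 + 8) = -½*0*(-4) = 0*(-4) = 0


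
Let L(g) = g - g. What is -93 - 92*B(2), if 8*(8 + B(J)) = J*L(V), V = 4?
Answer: 643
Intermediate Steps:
L(g) = 0
B(J) = -8 (B(J) = -8 + (J*0)/8 = -8 + (⅛)*0 = -8 + 0 = -8)
-93 - 92*B(2) = -93 - 92*(-8) = -93 + 736 = 643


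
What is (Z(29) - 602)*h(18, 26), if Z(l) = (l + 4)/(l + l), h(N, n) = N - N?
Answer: 0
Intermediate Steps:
h(N, n) = 0
Z(l) = (4 + l)/(2*l) (Z(l) = (4 + l)/((2*l)) = (4 + l)*(1/(2*l)) = (4 + l)/(2*l))
(Z(29) - 602)*h(18, 26) = ((½)*(4 + 29)/29 - 602)*0 = ((½)*(1/29)*33 - 602)*0 = (33/58 - 602)*0 = -34883/58*0 = 0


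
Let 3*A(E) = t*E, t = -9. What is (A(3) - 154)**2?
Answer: 26569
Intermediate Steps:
A(E) = -3*E (A(E) = (-9*E)/3 = -3*E)
(A(3) - 154)**2 = (-3*3 - 154)**2 = (-9 - 154)**2 = (-163)**2 = 26569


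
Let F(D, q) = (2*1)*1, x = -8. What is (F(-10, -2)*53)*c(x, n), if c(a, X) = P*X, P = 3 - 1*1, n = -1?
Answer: -212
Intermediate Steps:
F(D, q) = 2 (F(D, q) = 2*1 = 2)
P = 2 (P = 3 - 1 = 2)
c(a, X) = 2*X
(F(-10, -2)*53)*c(x, n) = (2*53)*(2*(-1)) = 106*(-2) = -212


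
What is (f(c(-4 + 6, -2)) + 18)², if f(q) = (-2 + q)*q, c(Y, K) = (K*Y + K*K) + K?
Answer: 676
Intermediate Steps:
c(Y, K) = K + K² + K*Y (c(Y, K) = (K*Y + K²) + K = (K² + K*Y) + K = K + K² + K*Y)
f(q) = q*(-2 + q)
(f(c(-4 + 6, -2)) + 18)² = ((-2*(1 - 2 + (-4 + 6)))*(-2 - 2*(1 - 2 + (-4 + 6))) + 18)² = ((-2*(1 - 2 + 2))*(-2 - 2*(1 - 2 + 2)) + 18)² = ((-2*1)*(-2 - 2*1) + 18)² = (-2*(-2 - 2) + 18)² = (-2*(-4) + 18)² = (8 + 18)² = 26² = 676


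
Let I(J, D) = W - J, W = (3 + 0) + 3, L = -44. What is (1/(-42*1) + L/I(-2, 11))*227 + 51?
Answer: -25261/21 ≈ -1202.9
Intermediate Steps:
W = 6 (W = 3 + 3 = 6)
I(J, D) = 6 - J
(1/(-42*1) + L/I(-2, 11))*227 + 51 = (1/(-42*1) - 44/(6 - 1*(-2)))*227 + 51 = (1/(-42) - 44/(6 + 2))*227 + 51 = (1*(-1/42) - 44/8)*227 + 51 = (-1/42 - 44*⅛)*227 + 51 = (-1/42 - 11/2)*227 + 51 = -116/21*227 + 51 = -26332/21 + 51 = -25261/21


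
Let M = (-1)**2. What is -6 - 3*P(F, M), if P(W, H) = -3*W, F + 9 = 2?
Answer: -69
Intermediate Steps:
F = -7 (F = -9 + 2 = -7)
M = 1
-6 - 3*P(F, M) = -6 - (-9)*(-7) = -6 - 3*21 = -6 - 63 = -69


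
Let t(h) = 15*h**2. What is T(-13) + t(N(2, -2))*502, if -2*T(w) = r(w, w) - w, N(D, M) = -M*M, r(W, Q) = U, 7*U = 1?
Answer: 843314/7 ≈ 1.2047e+5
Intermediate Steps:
U = 1/7 (U = (1/7)*1 = 1/7 ≈ 0.14286)
r(W, Q) = 1/7
N(D, M) = -M**2
T(w) = -1/14 + w/2 (T(w) = -(1/7 - w)/2 = -1/14 + w/2)
T(-13) + t(N(2, -2))*502 = (-1/14 + (1/2)*(-13)) + (15*(-1*(-2)**2)**2)*502 = (-1/14 - 13/2) + (15*(-1*4)**2)*502 = -46/7 + (15*(-4)**2)*502 = -46/7 + (15*16)*502 = -46/7 + 240*502 = -46/7 + 120480 = 843314/7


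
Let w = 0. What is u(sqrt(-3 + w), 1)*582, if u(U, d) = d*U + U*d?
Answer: 1164*I*sqrt(3) ≈ 2016.1*I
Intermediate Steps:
u(U, d) = 2*U*d (u(U, d) = U*d + U*d = 2*U*d)
u(sqrt(-3 + w), 1)*582 = (2*sqrt(-3 + 0)*1)*582 = (2*sqrt(-3)*1)*582 = (2*(I*sqrt(3))*1)*582 = (2*I*sqrt(3))*582 = 1164*I*sqrt(3)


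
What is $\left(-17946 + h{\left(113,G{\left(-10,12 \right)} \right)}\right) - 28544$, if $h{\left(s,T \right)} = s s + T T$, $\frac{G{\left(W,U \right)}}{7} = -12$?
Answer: $-26665$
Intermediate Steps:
$G{\left(W,U \right)} = -84$ ($G{\left(W,U \right)} = 7 \left(-12\right) = -84$)
$h{\left(s,T \right)} = T^{2} + s^{2}$ ($h{\left(s,T \right)} = s^{2} + T^{2} = T^{2} + s^{2}$)
$\left(-17946 + h{\left(113,G{\left(-10,12 \right)} \right)}\right) - 28544 = \left(-17946 + \left(\left(-84\right)^{2} + 113^{2}\right)\right) - 28544 = \left(-17946 + \left(7056 + 12769\right)\right) - 28544 = \left(-17946 + 19825\right) - 28544 = 1879 - 28544 = -26665$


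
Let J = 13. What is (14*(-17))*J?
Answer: -3094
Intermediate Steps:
(14*(-17))*J = (14*(-17))*13 = -238*13 = -3094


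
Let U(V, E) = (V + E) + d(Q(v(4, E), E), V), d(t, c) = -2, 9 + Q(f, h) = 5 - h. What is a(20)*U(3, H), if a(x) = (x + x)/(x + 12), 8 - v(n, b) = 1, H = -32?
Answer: -155/4 ≈ -38.750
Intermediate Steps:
v(n, b) = 7 (v(n, b) = 8 - 1*1 = 8 - 1 = 7)
Q(f, h) = -4 - h (Q(f, h) = -9 + (5 - h) = -4 - h)
U(V, E) = -2 + E + V (U(V, E) = (V + E) - 2 = (E + V) - 2 = -2 + E + V)
a(x) = 2*x/(12 + x) (a(x) = (2*x)/(12 + x) = 2*x/(12 + x))
a(20)*U(3, H) = (2*20/(12 + 20))*(-2 - 32 + 3) = (2*20/32)*(-31) = (2*20*(1/32))*(-31) = (5/4)*(-31) = -155/4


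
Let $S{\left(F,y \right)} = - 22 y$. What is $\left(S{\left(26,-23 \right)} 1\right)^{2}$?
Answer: $256036$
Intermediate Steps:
$\left(S{\left(26,-23 \right)} 1\right)^{2} = \left(\left(-22\right) \left(-23\right) 1\right)^{2} = \left(506 \cdot 1\right)^{2} = 506^{2} = 256036$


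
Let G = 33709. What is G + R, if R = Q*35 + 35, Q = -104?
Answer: 30104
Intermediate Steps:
R = -3605 (R = -104*35 + 35 = -3640 + 35 = -3605)
G + R = 33709 - 3605 = 30104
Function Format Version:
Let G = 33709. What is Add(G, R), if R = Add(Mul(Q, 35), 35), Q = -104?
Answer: 30104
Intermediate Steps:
R = -3605 (R = Add(Mul(-104, 35), 35) = Add(-3640, 35) = -3605)
Add(G, R) = Add(33709, -3605) = 30104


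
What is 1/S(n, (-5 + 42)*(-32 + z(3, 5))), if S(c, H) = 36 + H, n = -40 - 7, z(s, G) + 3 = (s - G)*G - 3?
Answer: -1/1740 ≈ -0.00057471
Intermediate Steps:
z(s, G) = -6 + G*(s - G) (z(s, G) = -3 + ((s - G)*G - 3) = -3 + (G*(s - G) - 3) = -3 + (-3 + G*(s - G)) = -6 + G*(s - G))
n = -47
1/S(n, (-5 + 42)*(-32 + z(3, 5))) = 1/(36 + (-5 + 42)*(-32 + (-6 - 1*5**2 + 5*3))) = 1/(36 + 37*(-32 + (-6 - 1*25 + 15))) = 1/(36 + 37*(-32 + (-6 - 25 + 15))) = 1/(36 + 37*(-32 - 16)) = 1/(36 + 37*(-48)) = 1/(36 - 1776) = 1/(-1740) = -1/1740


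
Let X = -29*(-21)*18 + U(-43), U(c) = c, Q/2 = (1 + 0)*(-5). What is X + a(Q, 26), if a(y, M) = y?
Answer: 10909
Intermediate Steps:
Q = -10 (Q = 2*((1 + 0)*(-5)) = 2*(1*(-5)) = 2*(-5) = -10)
X = 10919 (X = -29*(-21)*18 - 43 = 609*18 - 43 = 10962 - 43 = 10919)
X + a(Q, 26) = 10919 - 10 = 10909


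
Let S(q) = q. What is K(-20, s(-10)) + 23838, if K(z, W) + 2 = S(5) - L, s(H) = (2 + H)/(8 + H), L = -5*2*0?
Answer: 23841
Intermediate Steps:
L = 0 (L = -10*0 = 0)
s(H) = (2 + H)/(8 + H)
K(z, W) = 3 (K(z, W) = -2 + (5 - 1*0) = -2 + (5 + 0) = -2 + 5 = 3)
K(-20, s(-10)) + 23838 = 3 + 23838 = 23841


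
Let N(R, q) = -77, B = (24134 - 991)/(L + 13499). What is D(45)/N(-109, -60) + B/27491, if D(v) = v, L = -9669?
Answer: -4736291839/8107370810 ≈ -0.58420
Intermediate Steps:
B = 23143/3830 (B = (24134 - 991)/(-9669 + 13499) = 23143/3830 ≈ 6.0426)
D(45)/N(-109, -60) + B/27491 = 45/(-77) + (23143/3830)/27491 = 45*(-1/77) + (23143/3830)*(1/27491) = -45/77 + 23143/105290530 = -4736291839/8107370810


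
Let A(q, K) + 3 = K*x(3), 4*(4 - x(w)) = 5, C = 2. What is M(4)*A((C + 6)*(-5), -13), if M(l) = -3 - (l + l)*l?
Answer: 5425/4 ≈ 1356.3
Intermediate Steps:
x(w) = 11/4 (x(w) = 4 - ¼*5 = 4 - 5/4 = 11/4)
A(q, K) = -3 + 11*K/4 (A(q, K) = -3 + K*(11/4) = -3 + 11*K/4)
M(l) = -3 - 2*l² (M(l) = -3 - 2*l*l = -3 - 2*l²)
M(4)*A((C + 6)*(-5), -13) = (-3 - 2*4²)*(-3 + (11/4)*(-13)) = (-3 - 2*16)*(-3 - 143/4) = (-3 - 32)*(-155/4) = -35*(-155/4) = 5425/4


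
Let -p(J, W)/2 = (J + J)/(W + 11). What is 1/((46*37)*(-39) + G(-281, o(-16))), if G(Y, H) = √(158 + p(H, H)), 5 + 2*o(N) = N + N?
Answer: -497835/33045290519 - √33330/66090581038 ≈ -1.5068e-5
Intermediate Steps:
p(J, W) = -4*J/(11 + W) (p(J, W) = -2*(J + J)/(W + 11) = -2*2*J/(11 + W) = -4*J/(11 + W))
o(N) = -5/2 + N (o(N) = -5/2 + (N + N)/2 = -5/2 + (2*N)/2 = -5/2 + N)
G(Y, H) = √(158 - 4*H/(11 + H))
1/((46*37)*(-39) + G(-281, o(-16))) = 1/((46*37)*(-39) + √22*√((79 + 7*(-5/2 - 16))/(11 + (-5/2 - 16)))) = 1/(1702*(-39) + √22*√((79 + 7*(-37/2))/(11 - 37/2))) = 1/(-66378 + √22*√((79 - 259/2)/(-15/2))) = 1/(-66378 + √22*√(-2/15*(-101/2))) = 1/(-66378 + √22*√(101/15)) = 1/(-66378 + √22*(√1515/15)) = 1/(-66378 + √33330/15)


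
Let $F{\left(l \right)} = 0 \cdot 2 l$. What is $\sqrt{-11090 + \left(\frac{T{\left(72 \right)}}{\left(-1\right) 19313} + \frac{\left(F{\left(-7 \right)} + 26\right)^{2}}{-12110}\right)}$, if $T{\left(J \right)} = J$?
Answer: $\frac{2 i \sqrt{773758766934594910}}{16705745} \approx 105.31 i$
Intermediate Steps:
$F{\left(l \right)} = 0$ ($F{\left(l \right)} = 0 l = 0$)
$\sqrt{-11090 + \left(\frac{T{\left(72 \right)}}{\left(-1\right) 19313} + \frac{\left(F{\left(-7 \right)} + 26\right)^{2}}{-12110}\right)} = \sqrt{-11090 + \left(\frac{72}{\left(-1\right) 19313} + \frac{\left(0 + 26\right)^{2}}{-12110}\right)} = \sqrt{-11090 + \left(\frac{72}{-19313} + 26^{2} \left(- \frac{1}{12110}\right)\right)} = \sqrt{-11090 + \left(72 \left(- \frac{1}{19313}\right) + 676 \left(- \frac{1}{12110}\right)\right)} = \sqrt{-11090 - \frac{994822}{16705745}} = \sqrt{- \frac{185267706872}{16705745}} = \frac{2 i \sqrt{773758766934594910}}{16705745}$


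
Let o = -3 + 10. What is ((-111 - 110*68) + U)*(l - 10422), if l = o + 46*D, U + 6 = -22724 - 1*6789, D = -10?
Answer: 403571250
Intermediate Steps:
o = 7
U = -29519 (U = -6 + (-22724 - 1*6789) = -6 + (-22724 - 6789) = -6 - 29513 = -29519)
l = -453 (l = 7 + 46*(-10) = 7 - 460 = -453)
((-111 - 110*68) + U)*(l - 10422) = ((-111 - 110*68) - 29519)*(-453 - 10422) = ((-111 - 7480) - 29519)*(-10875) = (-7591 - 29519)*(-10875) = -37110*(-10875) = 403571250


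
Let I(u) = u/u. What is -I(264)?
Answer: -1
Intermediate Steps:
I(u) = 1
-I(264) = -1*1 = -1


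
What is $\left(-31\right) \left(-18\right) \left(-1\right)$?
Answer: $-558$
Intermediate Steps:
$\left(-31\right) \left(-18\right) \left(-1\right) = 558 \left(-1\right) = -558$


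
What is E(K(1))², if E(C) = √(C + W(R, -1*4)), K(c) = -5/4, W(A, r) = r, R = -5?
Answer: -21/4 ≈ -5.2500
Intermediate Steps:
K(c) = -5/4 (K(c) = -5*¼ = -5/4)
E(C) = √(-4 + C) (E(C) = √(C - 1*4) = √(C - 4) = √(-4 + C))
E(K(1))² = (√(-4 - 5/4))² = (√(-21/4))² = (I*√21/2)² = -21/4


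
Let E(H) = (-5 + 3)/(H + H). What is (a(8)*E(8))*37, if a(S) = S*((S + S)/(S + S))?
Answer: -37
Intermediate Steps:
E(H) = -1/H (E(H) = -2*1/(2*H) = -1/H)
a(S) = S (a(S) = S*((2*S)/((2*S))) = S*((2*S)*(1/(2*S))) = S*1 = S)
(a(8)*E(8))*37 = (8*(-1/8))*37 = -1*37 = -37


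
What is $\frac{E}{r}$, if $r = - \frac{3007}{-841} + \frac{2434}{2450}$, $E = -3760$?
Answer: $- \frac{242102875}{294192} \approx -822.94$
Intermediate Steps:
$r = \frac{4707072}{1030225}$ ($r = \left(-3007\right) \left(- \frac{1}{841}\right) + 2434 \cdot \frac{1}{2450} = \frac{3007}{841} + \frac{1217}{1225} = \frac{4707072}{1030225} \approx 4.569$)
$\frac{E}{r} = - \frac{3760}{\frac{4707072}{1030225}} = \left(-3760\right) \frac{1030225}{4707072} = - \frac{242102875}{294192}$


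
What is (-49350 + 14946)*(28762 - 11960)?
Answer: -578056008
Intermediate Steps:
(-49350 + 14946)*(28762 - 11960) = -34404*16802 = -578056008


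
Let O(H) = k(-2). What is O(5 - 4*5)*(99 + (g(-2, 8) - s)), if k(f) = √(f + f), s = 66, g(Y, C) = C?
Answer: 82*I ≈ 82.0*I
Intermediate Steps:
k(f) = √2*√f (k(f) = √(2*f) = √2*√f)
O(H) = 2*I (O(H) = √2*√(-2) = √2*(I*√2) = 2*I)
O(5 - 4*5)*(99 + (g(-2, 8) - s)) = (2*I)*(99 + (8 - 1*66)) = (2*I)*(99 + (8 - 66)) = (2*I)*(99 - 58) = (2*I)*41 = 82*I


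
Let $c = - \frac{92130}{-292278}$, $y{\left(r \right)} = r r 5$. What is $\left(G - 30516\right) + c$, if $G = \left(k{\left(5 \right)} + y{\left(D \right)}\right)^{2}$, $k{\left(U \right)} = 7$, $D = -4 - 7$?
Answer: $\frac{16758651319}{48713} \approx 3.4403 \cdot 10^{5}$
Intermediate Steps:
$D = -11$
$y{\left(r \right)} = 5 r^{2}$ ($y{\left(r \right)} = r^{2} \cdot 5 = 5 r^{2}$)
$c = \frac{15355}{48713}$ ($c = \left(-92130\right) \left(- \frac{1}{292278}\right) = \frac{15355}{48713} \approx 0.31521$)
$G = 374544$ ($G = \left(7 + 5 \left(-11\right)^{2}\right)^{2} = \left(7 + 5 \cdot 121\right)^{2} = \left(7 + 605\right)^{2} = 612^{2} = 374544$)
$\left(G - 30516\right) + c = \left(374544 - 30516\right) + \frac{15355}{48713} = 344028 + \frac{15355}{48713} = \frac{16758651319}{48713}$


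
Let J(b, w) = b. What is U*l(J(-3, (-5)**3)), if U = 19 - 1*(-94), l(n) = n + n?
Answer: -678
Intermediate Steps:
l(n) = 2*n
U = 113 (U = 19 + 94 = 113)
U*l(J(-3, (-5)**3)) = 113*(2*(-3)) = 113*(-6) = -678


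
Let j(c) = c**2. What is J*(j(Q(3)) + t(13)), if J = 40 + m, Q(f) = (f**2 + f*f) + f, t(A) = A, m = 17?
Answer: 25878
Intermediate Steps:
Q(f) = f + 2*f**2 (Q(f) = (f**2 + f**2) + f = 2*f**2 + f = f + 2*f**2)
J = 57 (J = 40 + 17 = 57)
J*(j(Q(3)) + t(13)) = 57*((3*(1 + 2*3))**2 + 13) = 57*((3*(1 + 6))**2 + 13) = 57*((3*7)**2 + 13) = 57*(21**2 + 13) = 57*(441 + 13) = 57*454 = 25878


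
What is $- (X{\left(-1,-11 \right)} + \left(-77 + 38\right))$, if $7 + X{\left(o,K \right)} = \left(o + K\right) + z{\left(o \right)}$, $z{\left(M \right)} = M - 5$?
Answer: $64$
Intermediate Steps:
$z{\left(M \right)} = -5 + M$
$X{\left(o,K \right)} = -12 + K + 2 o$ ($X{\left(o,K \right)} = -7 + \left(\left(o + K\right) + \left(-5 + o\right)\right) = -7 + \left(\left(K + o\right) + \left(-5 + o\right)\right) = -7 + \left(-5 + K + 2 o\right) = -12 + K + 2 o$)
$- (X{\left(-1,-11 \right)} + \left(-77 + 38\right)) = - (\left(-12 - 11 + 2 \left(-1\right)\right) + \left(-77 + 38\right)) = - (\left(-12 - 11 - 2\right) - 39) = - (-25 - 39) = \left(-1\right) \left(-64\right) = 64$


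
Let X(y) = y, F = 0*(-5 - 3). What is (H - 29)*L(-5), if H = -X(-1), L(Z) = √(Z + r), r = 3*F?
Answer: -28*I*√5 ≈ -62.61*I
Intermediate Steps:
F = 0 (F = 0*(-8) = 0)
r = 0 (r = 3*0 = 0)
L(Z) = √Z (L(Z) = √(Z + 0) = √Z)
H = 1 (H = -1*(-1) = 1)
(H - 29)*L(-5) = (1 - 29)*√(-5) = -28*I*√5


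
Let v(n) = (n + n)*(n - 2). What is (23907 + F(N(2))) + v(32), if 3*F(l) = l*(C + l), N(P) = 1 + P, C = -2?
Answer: 25828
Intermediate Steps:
F(l) = l*(-2 + l)/3 (F(l) = (l*(-2 + l))/3 = l*(-2 + l)/3)
v(n) = 2*n*(-2 + n) (v(n) = (2*n)*(-2 + n) = 2*n*(-2 + n))
(23907 + F(N(2))) + v(32) = (23907 + (1 + 2)*(-2 + (1 + 2))/3) + 2*32*(-2 + 32) = (23907 + (1/3)*3*(-2 + 3)) + 2*32*30 = (23907 + (1/3)*3*1) + 1920 = (23907 + 1) + 1920 = 23908 + 1920 = 25828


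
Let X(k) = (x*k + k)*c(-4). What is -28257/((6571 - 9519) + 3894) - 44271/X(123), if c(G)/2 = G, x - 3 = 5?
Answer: -11575757/465432 ≈ -24.871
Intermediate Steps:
x = 8 (x = 3 + 5 = 8)
c(G) = 2*G
X(k) = -72*k (X(k) = (8*k + k)*(2*(-4)) = (9*k)*(-8) = -72*k)
-28257/((6571 - 9519) + 3894) - 44271/X(123) = -28257/((6571 - 9519) + 3894) - 44271/((-72*123)) = -28257/(-2948 + 3894) - 44271/(-8856) = -28257/946 - 44271*(-1/8856) = -28257*1/946 + 4919/984 = -28257/946 + 4919/984 = -11575757/465432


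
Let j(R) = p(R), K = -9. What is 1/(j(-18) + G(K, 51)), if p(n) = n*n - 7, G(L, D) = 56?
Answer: 1/373 ≈ 0.0026810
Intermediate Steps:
p(n) = -7 + n**2 (p(n) = n**2 - 7 = -7 + n**2)
j(R) = -7 + R**2
1/(j(-18) + G(K, 51)) = 1/((-7 + (-18)**2) + 56) = 1/((-7 + 324) + 56) = 1/(317 + 56) = 1/373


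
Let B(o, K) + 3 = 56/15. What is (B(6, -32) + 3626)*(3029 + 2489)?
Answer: 300184718/15 ≈ 2.0012e+7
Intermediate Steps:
B(o, K) = 11/15 (B(o, K) = -3 + 56/15 = 11/15)
(B(6, -32) + 3626)*(3029 + 2489) = (11/15 + 3626)*(3029 + 2489) = (54401/15)*5518 = 300184718/15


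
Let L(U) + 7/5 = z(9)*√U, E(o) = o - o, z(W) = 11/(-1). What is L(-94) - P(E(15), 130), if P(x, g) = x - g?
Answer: 643/5 - 11*I*√94 ≈ 128.6 - 106.65*I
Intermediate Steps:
z(W) = -11 (z(W) = 11*(-1) = -11)
E(o) = 0
L(U) = -7/5 - 11*√U
L(-94) - P(E(15), 130) = (-7/5 - 11*I*√94) - (0 - 1*130) = (-7/5 - 11*I*√94) - (0 - 130) = (-7/5 - 11*I*√94) - 1*(-130) = (-7/5 - 11*I*√94) + 130 = 643/5 - 11*I*√94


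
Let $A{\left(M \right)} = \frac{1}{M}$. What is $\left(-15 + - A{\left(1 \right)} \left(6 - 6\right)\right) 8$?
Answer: $-120$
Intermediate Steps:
$\left(-15 + - A{\left(1 \right)} \left(6 - 6\right)\right) 8 = \left(-15 + - 1^{-1} \left(6 - 6\right)\right) 8 = \left(-15 + \left(-1\right) 1 \left(6 - 6\right)\right) 8 = \left(-15 - 0\right) 8 = \left(-15 + 0\right) 8 = \left(-15\right) 8 = -120$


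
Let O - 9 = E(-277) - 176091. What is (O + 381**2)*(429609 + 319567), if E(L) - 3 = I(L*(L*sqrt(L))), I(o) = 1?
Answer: -23162274392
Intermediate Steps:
E(L) = 4 (E(L) = 3 + 1 = 4)
O = -176078 (O = 9 + (4 - 176091) = 9 - 176087 = -176078)
(O + 381**2)*(429609 + 319567) = (-176078 + 381**2)*(429609 + 319567) = (-176078 + 145161)*749176 = -30917*749176 = -23162274392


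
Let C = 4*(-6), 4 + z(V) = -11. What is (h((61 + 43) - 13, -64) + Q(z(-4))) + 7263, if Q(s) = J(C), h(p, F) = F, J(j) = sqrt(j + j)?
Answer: 7199 + 4*I*sqrt(3) ≈ 7199.0 + 6.9282*I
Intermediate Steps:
z(V) = -15 (z(V) = -4 - 11 = -15)
C = -24
J(j) = sqrt(2)*sqrt(j) (J(j) = sqrt(2*j) = sqrt(2)*sqrt(j))
Q(s) = 4*I*sqrt(3) (Q(s) = sqrt(2)*sqrt(-24) = sqrt(2)*(2*I*sqrt(6)) = 4*I*sqrt(3))
(h((61 + 43) - 13, -64) + Q(z(-4))) + 7263 = (-64 + 4*I*sqrt(3)) + 7263 = 7199 + 4*I*sqrt(3)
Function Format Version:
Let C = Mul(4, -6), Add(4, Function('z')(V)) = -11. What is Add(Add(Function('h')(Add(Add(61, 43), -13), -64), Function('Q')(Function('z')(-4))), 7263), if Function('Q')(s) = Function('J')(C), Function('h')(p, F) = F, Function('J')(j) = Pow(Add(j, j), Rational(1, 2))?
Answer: Add(7199, Mul(4, I, Pow(3, Rational(1, 2)))) ≈ Add(7199.0, Mul(6.9282, I))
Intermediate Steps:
Function('z')(V) = -15 (Function('z')(V) = Add(-4, -11) = -15)
C = -24
Function('J')(j) = Mul(Pow(2, Rational(1, 2)), Pow(j, Rational(1, 2))) (Function('J')(j) = Pow(Mul(2, j), Rational(1, 2)) = Mul(Pow(2, Rational(1, 2)), Pow(j, Rational(1, 2))))
Function('Q')(s) = Mul(4, I, Pow(3, Rational(1, 2))) (Function('Q')(s) = Mul(Pow(2, Rational(1, 2)), Pow(-24, Rational(1, 2))) = Mul(Pow(2, Rational(1, 2)), Mul(2, I, Pow(6, Rational(1, 2)))) = Mul(4, I, Pow(3, Rational(1, 2))))
Add(Add(Function('h')(Add(Add(61, 43), -13), -64), Function('Q')(Function('z')(-4))), 7263) = Add(Add(-64, Mul(4, I, Pow(3, Rational(1, 2)))), 7263) = Add(7199, Mul(4, I, Pow(3, Rational(1, 2))))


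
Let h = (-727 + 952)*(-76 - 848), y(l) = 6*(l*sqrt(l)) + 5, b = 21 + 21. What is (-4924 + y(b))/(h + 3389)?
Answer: 4919/204511 - 252*sqrt(42)/204511 ≈ 0.016067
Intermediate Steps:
b = 42
y(l) = 5 + 6*l**(3/2) (y(l) = 6*l**(3/2) + 5 = 5 + 6*l**(3/2))
h = -207900 (h = 225*(-924) = -207900)
(-4924 + y(b))/(h + 3389) = (-4924 + (5 + 6*42**(3/2)))/(-207900 + 3389) = (-4924 + (5 + 6*(42*sqrt(42))))/(-204511) = (-4924 + (5 + 252*sqrt(42)))*(-1/204511) = (-4919 + 252*sqrt(42))*(-1/204511) = 4919/204511 - 252*sqrt(42)/204511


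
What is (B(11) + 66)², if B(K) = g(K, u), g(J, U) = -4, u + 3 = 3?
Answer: 3844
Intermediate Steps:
u = 0 (u = -3 + 3 = 0)
B(K) = -4
(B(11) + 66)² = (-4 + 66)² = 62² = 3844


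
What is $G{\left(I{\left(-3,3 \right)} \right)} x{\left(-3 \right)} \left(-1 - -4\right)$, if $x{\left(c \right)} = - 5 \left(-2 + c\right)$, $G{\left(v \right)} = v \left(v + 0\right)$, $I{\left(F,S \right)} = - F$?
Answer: $675$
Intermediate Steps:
$G{\left(v \right)} = v^{2}$ ($G{\left(v \right)} = v v = v^{2}$)
$x{\left(c \right)} = 10 - 5 c$
$G{\left(I{\left(-3,3 \right)} \right)} x{\left(-3 \right)} \left(-1 - -4\right) = \left(\left(-1\right) \left(-3\right)\right)^{2} \left(10 - -15\right) \left(-1 - -4\right) = 3^{2} \left(10 + 15\right) \left(-1 + 4\right) = 9 \cdot 25 \cdot 3 = 225 \cdot 3 = 675$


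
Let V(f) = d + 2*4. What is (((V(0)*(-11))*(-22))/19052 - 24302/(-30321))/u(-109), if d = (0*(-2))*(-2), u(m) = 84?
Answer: 5928445/551417706 ≈ 0.010751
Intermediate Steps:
d = 0 (d = 0*(-2) = 0)
V(f) = 8 (V(f) = 0 + 2*4 = 0 + 8 = 8)
(((V(0)*(-11))*(-22))/19052 - 24302/(-30321))/u(-109) = (((8*(-11))*(-22))/19052 - 24302/(-30321))/84 = (-88*(-22)*(1/19052) - 24302*(-1/30321))*(1/84) = (1936*(1/19052) + 24302/30321)*(1/84) = (44/433 + 24302/30321)*(1/84) = (11856890/13128993)*(1/84) = 5928445/551417706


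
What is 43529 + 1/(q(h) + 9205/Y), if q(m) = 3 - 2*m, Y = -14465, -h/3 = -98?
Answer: 280413807/6442 ≈ 43529.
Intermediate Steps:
h = 294 (h = -3*(-98) = 294)
43529 + 1/(q(h) + 9205/Y) = 43529 + 1/((3 - 2*294) + 9205/(-14465)) = 43529 + 1/((3 - 588) + 9205*(-1/14465)) = 43529 + 1/(-585 - 7/11) = 43529 + 1/(-6442/11) = 43529 - 11/6442 = 280413807/6442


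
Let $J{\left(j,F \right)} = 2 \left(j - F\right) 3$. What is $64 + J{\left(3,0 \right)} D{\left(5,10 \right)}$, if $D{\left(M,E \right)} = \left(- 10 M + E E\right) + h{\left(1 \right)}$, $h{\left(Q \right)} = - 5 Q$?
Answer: $874$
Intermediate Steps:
$D{\left(M,E \right)} = -5 + E^{2} - 10 M$ ($D{\left(M,E \right)} = \left(- 10 M + E E\right) - 5 = \left(- 10 M + E^{2}\right) - 5 = \left(E^{2} - 10 M\right) - 5 = -5 + E^{2} - 10 M$)
$J{\left(j,F \right)} = - 6 F + 6 j$ ($J{\left(j,F \right)} = \left(- 2 F + 2 j\right) 3 = - 6 F + 6 j$)
$64 + J{\left(3,0 \right)} D{\left(5,10 \right)} = 64 + \left(\left(-6\right) 0 + 6 \cdot 3\right) \left(-5 + 10^{2} - 50\right) = 64 + \left(0 + 18\right) \left(-5 + 100 - 50\right) = 64 + 18 \cdot 45 = 64 + 810 = 874$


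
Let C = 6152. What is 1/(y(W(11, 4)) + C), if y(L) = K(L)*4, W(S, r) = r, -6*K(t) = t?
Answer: 3/18448 ≈ 0.00016262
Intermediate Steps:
K(t) = -t/6
y(L) = -2*L/3 (y(L) = -L/6*4 = -2*L/3)
1/(y(W(11, 4)) + C) = 1/(-⅔*4 + 6152) = 1/(-8/3 + 6152) = 1/(18448/3) = 3/18448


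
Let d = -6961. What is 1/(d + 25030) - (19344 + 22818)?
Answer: -761825177/18069 ≈ -42162.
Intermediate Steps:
1/(d + 25030) - (19344 + 22818) = 1/(-6961 + 25030) - (19344 + 22818) = 1/18069 - 1*42162 = 1/18069 - 42162 = -761825177/18069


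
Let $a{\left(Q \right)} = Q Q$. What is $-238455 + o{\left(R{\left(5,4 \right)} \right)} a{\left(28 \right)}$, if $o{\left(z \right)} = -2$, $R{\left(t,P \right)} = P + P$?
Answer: $-240023$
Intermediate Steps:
$R{\left(t,P \right)} = 2 P$
$a{\left(Q \right)} = Q^{2}$
$-238455 + o{\left(R{\left(5,4 \right)} \right)} a{\left(28 \right)} = -238455 - 2 \cdot 28^{2} = -238455 - 1568 = -240023$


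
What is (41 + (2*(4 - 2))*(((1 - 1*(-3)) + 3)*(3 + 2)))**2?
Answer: 32761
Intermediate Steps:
(41 + (2*(4 - 2))*(((1 - 1*(-3)) + 3)*(3 + 2)))**2 = (41 + (2*2)*(((1 + 3) + 3)*5))**2 = (41 + 4*((4 + 3)*5))**2 = (41 + 4*(7*5))**2 = (41 + 4*35)**2 = (41 + 140)**2 = 181**2 = 32761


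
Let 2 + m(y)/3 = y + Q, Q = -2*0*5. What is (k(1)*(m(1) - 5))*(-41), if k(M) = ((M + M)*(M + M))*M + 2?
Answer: 1968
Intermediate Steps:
Q = 0 (Q = 0*5 = 0)
k(M) = 2 + 4*M³ (k(M) = ((2*M)*(2*M))*M + 2 = (4*M²)*M + 2 = 4*M³ + 2 = 2 + 4*M³)
m(y) = -6 + 3*y (m(y) = -6 + 3*(y + 0) = -6 + 3*y)
(k(1)*(m(1) - 5))*(-41) = ((2 + 4*1³)*((-6 + 3*1) - 5))*(-41) = ((2 + 4*1)*((-6 + 3) - 5))*(-41) = ((2 + 4)*(-3 - 5))*(-41) = (6*(-8))*(-41) = -48*(-41) = 1968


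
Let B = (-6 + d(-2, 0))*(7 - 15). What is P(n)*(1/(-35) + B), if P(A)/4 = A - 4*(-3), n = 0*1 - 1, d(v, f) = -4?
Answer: 123156/35 ≈ 3518.7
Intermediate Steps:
n = -1 (n = 0 - 1 = -1)
P(A) = 48 + 4*A (P(A) = 4*(A - 4*(-3)) = 4*(A + 12) = 4*(12 + A) = 48 + 4*A)
B = 80 (B = (-6 - 4)*(7 - 15) = -10*(-8) = 80)
P(n)*(1/(-35) + B) = (48 + 4*(-1))*(1/(-35) + 80) = (48 - 4)*(-1/35 + 80) = 44*(2799/35) = 123156/35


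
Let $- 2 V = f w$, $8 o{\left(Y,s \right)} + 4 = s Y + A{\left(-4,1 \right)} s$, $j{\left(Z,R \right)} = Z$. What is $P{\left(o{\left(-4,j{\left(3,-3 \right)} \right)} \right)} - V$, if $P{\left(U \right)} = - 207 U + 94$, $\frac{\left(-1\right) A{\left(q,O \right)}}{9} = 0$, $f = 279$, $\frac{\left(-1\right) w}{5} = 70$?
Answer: $-48317$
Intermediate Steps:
$w = -350$ ($w = \left(-5\right) 70 = -350$)
$A{\left(q,O \right)} = 0$ ($A{\left(q,O \right)} = \left(-9\right) 0 = 0$)
$o{\left(Y,s \right)} = - \frac{1}{2} + \frac{Y s}{8}$ ($o{\left(Y,s \right)} = - \frac{1}{2} + \frac{s Y + 0 s}{8} = - \frac{1}{2} + \frac{Y s + 0}{8} = - \frac{1}{2} + \frac{Y s}{8}$)
$P{\left(U \right)} = 94 - 207 U$
$V = 48825$ ($V = - \frac{279 \left(-350\right)}{2} = \left(- \frac{1}{2}\right) \left(-97650\right) = 48825$)
$P{\left(o{\left(-4,j{\left(3,-3 \right)} \right)} \right)} - V = \left(94 - 207 \left(- \frac{1}{2} + \frac{1}{8} \left(-4\right) 3\right)\right) - 48825 = \left(94 - 207 \left(- \frac{1}{2} - \frac{3}{2}\right)\right) - 48825 = \left(94 - -414\right) - 48825 = \left(94 + 414\right) - 48825 = 508 - 48825 = -48317$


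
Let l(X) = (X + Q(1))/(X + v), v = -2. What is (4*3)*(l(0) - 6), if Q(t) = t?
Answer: -78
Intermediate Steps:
l(X) = (1 + X)/(-2 + X) (l(X) = (X + 1)/(X - 2) = (1 + X)/(-2 + X))
(4*3)*(l(0) - 6) = (4*3)*((1 + 0)/(-2 + 0) - 6) = 12*(1/(-2) - 6) = 12*(-1/2*1 - 6) = 12*(-1/2 - 6) = 12*(-13/2) = -78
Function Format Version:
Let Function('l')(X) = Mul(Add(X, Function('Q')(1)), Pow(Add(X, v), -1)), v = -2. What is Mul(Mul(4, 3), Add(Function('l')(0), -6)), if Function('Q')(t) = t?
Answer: -78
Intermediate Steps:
Function('l')(X) = Mul(Pow(Add(-2, X), -1), Add(1, X)) (Function('l')(X) = Mul(Add(X, 1), Pow(Add(X, -2), -1)) = Mul(Add(1, X), Pow(Add(-2, X), -1)) = Mul(Pow(Add(-2, X), -1), Add(1, X)))
Mul(Mul(4, 3), Add(Function('l')(0), -6)) = Mul(Mul(4, 3), Add(Mul(Pow(Add(-2, 0), -1), Add(1, 0)), -6)) = Mul(12, Add(Mul(Pow(-2, -1), 1), -6)) = Mul(12, Add(Mul(Rational(-1, 2), 1), -6)) = Mul(12, Add(Rational(-1, 2), -6)) = Mul(12, Rational(-13, 2)) = -78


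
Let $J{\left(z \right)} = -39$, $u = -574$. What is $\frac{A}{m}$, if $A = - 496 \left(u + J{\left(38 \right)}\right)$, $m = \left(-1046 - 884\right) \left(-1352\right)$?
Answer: $\frac{19003}{163085} \approx 0.11652$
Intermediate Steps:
$m = 2609360$ ($m = \left(-1930\right) \left(-1352\right) = 2609360$)
$A = 304048$ ($A = - 496 \left(-574 - 39\right) = \left(-496\right) \left(-613\right) = 304048$)
$\frac{A}{m} = \frac{304048}{2609360} = 304048 \cdot \frac{1}{2609360} = \frac{19003}{163085}$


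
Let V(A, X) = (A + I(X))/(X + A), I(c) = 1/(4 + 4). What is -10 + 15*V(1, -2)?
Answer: -215/8 ≈ -26.875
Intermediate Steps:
I(c) = ⅛ (I(c) = 1/8 = ⅛)
V(A, X) = (⅛ + A)/(A + X) (V(A, X) = (A + ⅛)/(X + A) = (⅛ + A)/(A + X))
-10 + 15*V(1, -2) = -10 + 15*((⅛ + 1)/(1 - 2)) = -10 + 15*((9/8)/(-1)) = -10 + 15*(-1*9/8) = -10 + 15*(-9/8) = -10 - 135/8 = -215/8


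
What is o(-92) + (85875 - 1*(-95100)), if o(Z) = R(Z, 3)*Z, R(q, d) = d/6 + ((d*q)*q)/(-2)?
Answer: 1348961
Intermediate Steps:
R(q, d) = d/6 - d*q²/2 (R(q, d) = d*(⅙) + (d*q²)*(-½) = d/6 - d*q²/2)
o(Z) = Z*(½ - 3*Z²/2) (o(Z) = ((⅙)*3*(1 - 3*Z²))*Z = (½ - 3*Z²/2)*Z = Z*(½ - 3*Z²/2))
o(-92) + (85875 - 1*(-95100)) = (½)*(-92)*(1 - 3*(-92)²) + (85875 - 1*(-95100)) = (½)*(-92)*(1 - 3*8464) + (85875 + 95100) = (½)*(-92)*(1 - 25392) + 180975 = (½)*(-92)*(-25391) + 180975 = 1167986 + 180975 = 1348961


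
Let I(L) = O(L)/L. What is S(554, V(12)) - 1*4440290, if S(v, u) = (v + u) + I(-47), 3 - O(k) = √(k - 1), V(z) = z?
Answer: -208667031/47 + 4*I*√3/47 ≈ -4.4397e+6 + 0.14741*I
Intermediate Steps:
O(k) = 3 - √(-1 + k) (O(k) = 3 - √(k - 1) = 3 - √(-1 + k))
I(L) = (3 - √(-1 + L))/L
S(v, u) = -3/47 + u + v + 4*I*√3/47 (S(v, u) = (v + u) + (3 - √(-1 - 47))/(-47) = (u + v) - (3 - √(-48))/47 = (u + v) - (3 - 4*I*√3)/47 = (u + v) + (-3/47 + 4*I*√3/47) = -3/47 + u + v + 4*I*√3/47)
S(554, V(12)) - 1*4440290 = (-3/47 + 12 + 554 + 4*I*√3/47) - 1*4440290 = (26599/47 + 4*I*√3/47) - 4440290 = -208667031/47 + 4*I*√3/47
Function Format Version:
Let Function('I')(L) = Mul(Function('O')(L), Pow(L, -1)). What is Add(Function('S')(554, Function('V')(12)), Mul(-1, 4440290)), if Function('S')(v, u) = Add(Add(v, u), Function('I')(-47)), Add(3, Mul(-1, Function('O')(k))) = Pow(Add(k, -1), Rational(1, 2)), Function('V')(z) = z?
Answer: Add(Rational(-208667031, 47), Mul(Rational(4, 47), I, Pow(3, Rational(1, 2)))) ≈ Add(-4.4397e+6, Mul(0.14741, I))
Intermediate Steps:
Function('O')(k) = Add(3, Mul(-1, Pow(Add(-1, k), Rational(1, 2)))) (Function('O')(k) = Add(3, Mul(-1, Pow(Add(k, -1), Rational(1, 2)))) = Add(3, Mul(-1, Pow(Add(-1, k), Rational(1, 2)))))
Function('I')(L) = Mul(Pow(L, -1), Add(3, Mul(-1, Pow(Add(-1, L), Rational(1, 2))))) (Function('I')(L) = Mul(Add(3, Mul(-1, Pow(Add(-1, L), Rational(1, 2)))), Pow(L, -1)) = Mul(Pow(L, -1), Add(3, Mul(-1, Pow(Add(-1, L), Rational(1, 2))))))
Function('S')(v, u) = Add(Rational(-3, 47), u, v, Mul(Rational(4, 47), I, Pow(3, Rational(1, 2)))) (Function('S')(v, u) = Add(Add(v, u), Mul(Pow(-47, -1), Add(3, Mul(-1, Pow(Add(-1, -47), Rational(1, 2)))))) = Add(Add(u, v), Mul(Rational(-1, 47), Add(3, Mul(-1, Pow(-48, Rational(1, 2)))))) = Add(Add(u, v), Mul(Rational(-1, 47), Add(3, Mul(-1, Mul(4, I, Pow(3, Rational(1, 2))))))) = Add(Add(u, v), Mul(Rational(-1, 47), Add(3, Mul(-4, I, Pow(3, Rational(1, 2)))))) = Add(Add(u, v), Add(Rational(-3, 47), Mul(Rational(4, 47), I, Pow(3, Rational(1, 2))))) = Add(Rational(-3, 47), u, v, Mul(Rational(4, 47), I, Pow(3, Rational(1, 2)))))
Add(Function('S')(554, Function('V')(12)), Mul(-1, 4440290)) = Add(Add(Rational(-3, 47), 12, 554, Mul(Rational(4, 47), I, Pow(3, Rational(1, 2)))), Mul(-1, 4440290)) = Add(Add(Rational(26599, 47), Mul(Rational(4, 47), I, Pow(3, Rational(1, 2)))), -4440290) = Add(Rational(-208667031, 47), Mul(Rational(4, 47), I, Pow(3, Rational(1, 2))))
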